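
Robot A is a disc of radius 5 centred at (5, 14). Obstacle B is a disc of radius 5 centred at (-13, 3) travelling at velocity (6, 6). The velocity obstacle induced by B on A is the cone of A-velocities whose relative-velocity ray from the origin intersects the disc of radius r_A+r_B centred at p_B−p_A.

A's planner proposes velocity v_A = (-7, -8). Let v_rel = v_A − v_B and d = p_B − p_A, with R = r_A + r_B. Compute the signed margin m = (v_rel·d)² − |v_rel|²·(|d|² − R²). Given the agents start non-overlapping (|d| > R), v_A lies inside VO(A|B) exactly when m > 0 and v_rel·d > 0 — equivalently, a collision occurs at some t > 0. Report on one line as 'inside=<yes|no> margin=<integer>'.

d = (-18, -11),  |d|² = 445;  R = 5+5 = 10,  c = 445−10² = 345
v_rel = (-13, -14),  |v_rel|² = 365;  v_rel·d = (-13)·(-18) + (-14)·(-11) = 388
365·t² − 776·t + 345 = 0  ⇒  m = 388² − 365·345 = 24619
m = 24619 > 0,  v_rel·d = 388 > 0  ⇒  inside

inside=yes margin=24619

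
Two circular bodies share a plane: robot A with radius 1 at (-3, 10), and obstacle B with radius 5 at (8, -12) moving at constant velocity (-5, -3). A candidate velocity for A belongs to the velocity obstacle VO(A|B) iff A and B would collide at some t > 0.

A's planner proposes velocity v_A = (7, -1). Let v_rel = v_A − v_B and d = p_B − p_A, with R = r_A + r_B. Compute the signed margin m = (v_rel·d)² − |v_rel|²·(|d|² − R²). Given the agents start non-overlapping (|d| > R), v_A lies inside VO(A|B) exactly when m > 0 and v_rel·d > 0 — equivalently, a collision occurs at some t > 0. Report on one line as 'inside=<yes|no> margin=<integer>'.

d = (11, -22),  |d|² = 605;  R = 1+5 = 6,  c = 605−6² = 569
v_rel = (12, 2),  |v_rel|² = 148;  v_rel·d = (12)·(11) + (2)·(-22) = 88
148·t² − 176·t + 569 = 0  ⇒  m = 88² − 148·569 = -76468
m = -76468 < 0,  v_rel·d = 88 > 0  ⇒  outside

inside=no margin=-76468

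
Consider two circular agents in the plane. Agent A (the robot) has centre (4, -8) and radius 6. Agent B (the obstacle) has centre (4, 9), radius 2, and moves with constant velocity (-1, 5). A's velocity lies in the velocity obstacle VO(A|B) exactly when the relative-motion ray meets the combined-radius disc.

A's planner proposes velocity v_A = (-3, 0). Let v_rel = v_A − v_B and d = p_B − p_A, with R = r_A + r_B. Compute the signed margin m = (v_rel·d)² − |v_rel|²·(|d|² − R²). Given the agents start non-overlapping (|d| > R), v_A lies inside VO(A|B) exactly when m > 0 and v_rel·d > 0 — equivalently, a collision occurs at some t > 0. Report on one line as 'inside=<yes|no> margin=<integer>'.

d = (0, 17),  |d|² = 289;  R = 6+2 = 8,  c = 289−8² = 225
v_rel = (-2, -5),  |v_rel|² = 29;  v_rel·d = (-2)·(0) + (-5)·(17) = -85
29·t² + 170·t + 225 = 0  ⇒  m = (-85)² − 29·225 = 700
m = 700 > 0,  v_rel·d = -85 < 0  ⇒  outside

inside=no margin=700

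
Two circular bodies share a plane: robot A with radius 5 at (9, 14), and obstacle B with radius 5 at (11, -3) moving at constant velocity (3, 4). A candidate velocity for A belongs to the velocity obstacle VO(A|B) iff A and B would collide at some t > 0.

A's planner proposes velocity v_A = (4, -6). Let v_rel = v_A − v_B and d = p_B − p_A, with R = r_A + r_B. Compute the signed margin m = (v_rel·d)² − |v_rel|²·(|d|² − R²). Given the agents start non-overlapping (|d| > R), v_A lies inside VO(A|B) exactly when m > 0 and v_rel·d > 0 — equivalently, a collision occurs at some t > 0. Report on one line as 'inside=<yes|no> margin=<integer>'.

d = (2, -17),  |d|² = 293;  R = 5+5 = 10,  c = 293−10² = 193
v_rel = (1, -10),  |v_rel|² = 101;  v_rel·d = (1)·(2) + (-10)·(-17) = 172
101·t² − 344·t + 193 = 0  ⇒  m = 172² − 101·193 = 10091
m = 10091 > 0,  v_rel·d = 172 > 0  ⇒  inside

inside=yes margin=10091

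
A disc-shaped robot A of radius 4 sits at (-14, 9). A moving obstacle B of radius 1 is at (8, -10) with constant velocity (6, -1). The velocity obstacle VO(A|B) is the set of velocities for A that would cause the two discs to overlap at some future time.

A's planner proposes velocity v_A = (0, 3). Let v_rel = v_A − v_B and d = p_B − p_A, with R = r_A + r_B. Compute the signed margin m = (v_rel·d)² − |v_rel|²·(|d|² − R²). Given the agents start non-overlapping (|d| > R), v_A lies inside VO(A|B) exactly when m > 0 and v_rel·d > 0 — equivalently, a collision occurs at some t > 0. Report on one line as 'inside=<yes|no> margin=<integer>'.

d = (22, -19),  |d|² = 845;  R = 4+1 = 5,  c = 845−5² = 820
v_rel = (-6, 4),  |v_rel|² = 52;  v_rel·d = (-6)·(22) + (4)·(-19) = -208
52·t² + 416·t + 820 = 0  ⇒  m = (-208)² − 52·820 = 624
m = 624 > 0,  v_rel·d = -208 < 0  ⇒  outside

inside=no margin=624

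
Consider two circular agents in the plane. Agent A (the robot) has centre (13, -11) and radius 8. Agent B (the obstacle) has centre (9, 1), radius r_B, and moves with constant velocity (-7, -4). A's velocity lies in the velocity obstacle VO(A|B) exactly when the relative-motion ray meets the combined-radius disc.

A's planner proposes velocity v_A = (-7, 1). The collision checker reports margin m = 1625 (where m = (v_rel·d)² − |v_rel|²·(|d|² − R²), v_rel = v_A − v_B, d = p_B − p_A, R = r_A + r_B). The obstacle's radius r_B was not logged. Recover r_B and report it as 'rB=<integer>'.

m = 1625
d = (-4, 12);  v_rel = (0, 5),  |v_rel|² = 25
v_rel×d = (0)·(12) − (5)·(-4) = 20
since m = R²·25 − 20²:  R² = (400 + 1625) / 25 = 81
R = √81 = 9  ⇒  r_B = 9 − 8 = 1

rB=1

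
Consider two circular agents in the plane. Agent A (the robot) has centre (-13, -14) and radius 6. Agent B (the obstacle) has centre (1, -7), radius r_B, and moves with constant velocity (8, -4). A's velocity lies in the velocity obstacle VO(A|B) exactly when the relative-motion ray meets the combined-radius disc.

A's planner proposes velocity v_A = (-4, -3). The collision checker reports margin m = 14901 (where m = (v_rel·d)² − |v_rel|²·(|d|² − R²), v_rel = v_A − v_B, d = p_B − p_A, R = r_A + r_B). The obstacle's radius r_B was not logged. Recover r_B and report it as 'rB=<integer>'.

m = 14901
d = (14, 7);  v_rel = (-12, 1),  |v_rel|² = 145
v_rel×d = (-12)·(7) − (1)·(14) = -98
since m = R²·145 − (-98)²:  R² = (9604 + 14901) / 145 = 169
R = √169 = 13  ⇒  r_B = 13 − 6 = 7

rB=7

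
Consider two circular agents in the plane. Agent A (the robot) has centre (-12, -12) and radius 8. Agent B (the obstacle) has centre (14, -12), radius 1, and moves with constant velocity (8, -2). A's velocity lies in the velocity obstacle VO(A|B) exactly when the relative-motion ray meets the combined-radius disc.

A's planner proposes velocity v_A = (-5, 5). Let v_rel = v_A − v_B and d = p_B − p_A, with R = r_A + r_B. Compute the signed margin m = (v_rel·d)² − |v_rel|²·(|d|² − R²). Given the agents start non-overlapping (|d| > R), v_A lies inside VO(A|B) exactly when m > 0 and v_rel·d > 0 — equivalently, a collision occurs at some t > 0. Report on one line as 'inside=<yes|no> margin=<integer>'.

d = (26, 0),  |d|² = 676;  R = 8+1 = 9,  c = 676−9² = 595
v_rel = (-13, 7),  |v_rel|² = 218;  v_rel·d = (-13)·(26) + (7)·(0) = -338
218·t² + 676·t + 595 = 0  ⇒  m = (-338)² − 218·595 = -15466
m = -15466 < 0,  v_rel·d = -338 < 0  ⇒  outside

inside=no margin=-15466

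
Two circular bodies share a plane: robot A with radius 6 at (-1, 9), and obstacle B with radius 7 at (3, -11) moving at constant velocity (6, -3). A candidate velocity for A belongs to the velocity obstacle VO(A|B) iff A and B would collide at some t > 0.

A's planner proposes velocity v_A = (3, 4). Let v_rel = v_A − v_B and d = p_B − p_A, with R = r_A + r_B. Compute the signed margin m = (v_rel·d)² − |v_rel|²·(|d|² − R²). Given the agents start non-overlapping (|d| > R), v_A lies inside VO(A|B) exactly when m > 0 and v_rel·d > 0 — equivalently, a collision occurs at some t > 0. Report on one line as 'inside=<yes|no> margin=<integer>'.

d = (4, -20),  |d|² = 416;  R = 6+7 = 13,  c = 416−13² = 247
v_rel = (-3, 7),  |v_rel|² = 58;  v_rel·d = (-3)·(4) + (7)·(-20) = -152
58·t² + 304·t + 247 = 0  ⇒  m = (-152)² − 58·247 = 8778
m = 8778 > 0,  v_rel·d = -152 < 0  ⇒  outside

inside=no margin=8778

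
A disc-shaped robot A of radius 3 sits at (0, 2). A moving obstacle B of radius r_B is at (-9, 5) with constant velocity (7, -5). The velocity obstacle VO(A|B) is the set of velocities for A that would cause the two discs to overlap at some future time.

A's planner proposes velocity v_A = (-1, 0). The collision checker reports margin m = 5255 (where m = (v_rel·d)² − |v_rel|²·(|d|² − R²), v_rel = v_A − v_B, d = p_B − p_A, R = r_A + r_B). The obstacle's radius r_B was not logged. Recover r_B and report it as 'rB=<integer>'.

m = 5255
d = (-9, 3);  v_rel = (-8, 5),  |v_rel|² = 89
v_rel×d = (-8)·(3) − (5)·(-9) = 21
since m = R²·89 − 21²:  R² = (441 + 5255) / 89 = 64
R = √64 = 8  ⇒  r_B = 8 − 3 = 5

rB=5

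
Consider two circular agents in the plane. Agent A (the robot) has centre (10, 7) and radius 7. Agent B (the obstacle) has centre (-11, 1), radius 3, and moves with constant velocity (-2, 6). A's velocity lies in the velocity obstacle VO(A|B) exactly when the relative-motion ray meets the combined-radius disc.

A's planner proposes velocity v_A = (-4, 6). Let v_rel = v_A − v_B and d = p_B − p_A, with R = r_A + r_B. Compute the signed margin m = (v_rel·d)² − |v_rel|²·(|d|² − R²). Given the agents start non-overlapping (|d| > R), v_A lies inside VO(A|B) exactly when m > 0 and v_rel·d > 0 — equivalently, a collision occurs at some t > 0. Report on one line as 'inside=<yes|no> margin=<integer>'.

d = (-21, -6),  |d|² = 477;  R = 7+3 = 10,  c = 477−10² = 377
v_rel = (-2, 0),  |v_rel|² = 4;  v_rel·d = (-2)·(-21) + (0)·(-6) = 42
4·t² − 84·t + 377 = 0  ⇒  m = 42² − 4·377 = 256
m = 256 > 0,  v_rel·d = 42 > 0  ⇒  inside

inside=yes margin=256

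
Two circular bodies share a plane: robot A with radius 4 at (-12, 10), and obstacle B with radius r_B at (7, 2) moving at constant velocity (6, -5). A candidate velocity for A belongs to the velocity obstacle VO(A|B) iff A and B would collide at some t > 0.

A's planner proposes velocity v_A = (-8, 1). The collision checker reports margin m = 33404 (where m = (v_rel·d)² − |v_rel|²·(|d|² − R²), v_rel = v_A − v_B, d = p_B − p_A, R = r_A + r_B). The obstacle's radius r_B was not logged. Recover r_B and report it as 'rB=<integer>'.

m = 33404
d = (19, -8);  v_rel = (-14, 6),  |v_rel|² = 232
v_rel×d = (-14)·(-8) − (6)·(19) = -2
since m = R²·232 − (-2)²:  R² = (4 + 33404) / 232 = 144
R = √144 = 12  ⇒  r_B = 12 − 4 = 8

rB=8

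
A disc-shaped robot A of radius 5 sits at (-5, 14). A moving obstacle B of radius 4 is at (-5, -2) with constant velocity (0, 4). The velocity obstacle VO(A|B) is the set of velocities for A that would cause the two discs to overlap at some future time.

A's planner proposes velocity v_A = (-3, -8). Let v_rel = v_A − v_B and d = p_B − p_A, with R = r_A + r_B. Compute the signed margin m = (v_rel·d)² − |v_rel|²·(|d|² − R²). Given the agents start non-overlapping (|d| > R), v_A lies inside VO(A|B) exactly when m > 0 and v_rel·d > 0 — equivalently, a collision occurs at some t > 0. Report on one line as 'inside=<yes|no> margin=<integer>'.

d = (0, -16),  |d|² = 256;  R = 5+4 = 9,  c = 256−9² = 175
v_rel = (-3, -12),  |v_rel|² = 153;  v_rel·d = (-3)·(0) + (-12)·(-16) = 192
153·t² − 384·t + 175 = 0  ⇒  m = 192² − 153·175 = 10089
m = 10089 > 0,  v_rel·d = 192 > 0  ⇒  inside

inside=yes margin=10089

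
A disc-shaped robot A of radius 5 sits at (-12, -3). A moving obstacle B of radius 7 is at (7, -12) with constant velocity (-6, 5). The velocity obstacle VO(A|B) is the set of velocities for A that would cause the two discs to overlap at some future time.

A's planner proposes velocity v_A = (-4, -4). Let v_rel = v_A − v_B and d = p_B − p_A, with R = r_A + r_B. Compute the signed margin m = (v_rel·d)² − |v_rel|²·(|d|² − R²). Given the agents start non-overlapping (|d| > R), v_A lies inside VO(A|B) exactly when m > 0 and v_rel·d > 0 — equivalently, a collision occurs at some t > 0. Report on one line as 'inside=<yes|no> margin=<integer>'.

d = (19, -9),  |d|² = 442;  R = 5+7 = 12,  c = 442−12² = 298
v_rel = (2, -9),  |v_rel|² = 85;  v_rel·d = (2)·(19) + (-9)·(-9) = 119
85·t² − 238·t + 298 = 0  ⇒  m = 119² − 85·298 = -11169
m = -11169 < 0,  v_rel·d = 119 > 0  ⇒  outside

inside=no margin=-11169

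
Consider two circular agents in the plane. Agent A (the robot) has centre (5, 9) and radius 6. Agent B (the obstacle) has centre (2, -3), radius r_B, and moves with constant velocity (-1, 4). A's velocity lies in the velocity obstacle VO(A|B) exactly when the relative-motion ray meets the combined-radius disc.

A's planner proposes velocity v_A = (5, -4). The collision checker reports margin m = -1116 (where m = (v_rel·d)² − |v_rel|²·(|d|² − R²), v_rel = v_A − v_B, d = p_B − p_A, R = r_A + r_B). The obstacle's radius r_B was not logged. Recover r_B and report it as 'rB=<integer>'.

m = -1116
d = (-3, -12);  v_rel = (6, -8),  |v_rel|² = 100
v_rel×d = (6)·(-12) − (-8)·(-3) = -96
since m = R²·100 − (-96)²:  R² = (9216 + -1116) / 100 = 81
R = √81 = 9  ⇒  r_B = 9 − 6 = 3

rB=3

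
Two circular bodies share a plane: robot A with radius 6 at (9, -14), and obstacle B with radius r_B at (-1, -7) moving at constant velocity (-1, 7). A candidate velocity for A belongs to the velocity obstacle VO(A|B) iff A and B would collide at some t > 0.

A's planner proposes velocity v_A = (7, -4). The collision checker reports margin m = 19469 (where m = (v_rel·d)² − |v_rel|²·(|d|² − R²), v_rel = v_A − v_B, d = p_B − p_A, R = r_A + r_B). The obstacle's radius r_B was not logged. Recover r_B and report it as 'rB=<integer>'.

m = 19469
d = (-10, 7);  v_rel = (8, -11),  |v_rel|² = 185
v_rel×d = (8)·(7) − (-11)·(-10) = -54
since m = R²·185 − (-54)²:  R² = (2916 + 19469) / 185 = 121
R = √121 = 11  ⇒  r_B = 11 − 6 = 5

rB=5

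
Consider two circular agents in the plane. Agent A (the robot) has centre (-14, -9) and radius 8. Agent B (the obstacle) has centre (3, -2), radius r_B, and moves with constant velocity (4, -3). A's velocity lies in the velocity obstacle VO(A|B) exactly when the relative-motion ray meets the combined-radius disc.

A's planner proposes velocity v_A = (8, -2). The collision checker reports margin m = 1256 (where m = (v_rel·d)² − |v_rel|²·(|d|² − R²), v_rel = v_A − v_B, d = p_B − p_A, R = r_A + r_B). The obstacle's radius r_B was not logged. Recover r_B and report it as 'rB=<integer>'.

m = 1256
d = (17, 7);  v_rel = (4, 1),  |v_rel|² = 17
v_rel×d = (4)·(7) − (1)·(17) = 11
since m = R²·17 − 11²:  R² = (121 + 1256) / 17 = 81
R = √81 = 9  ⇒  r_B = 9 − 8 = 1

rB=1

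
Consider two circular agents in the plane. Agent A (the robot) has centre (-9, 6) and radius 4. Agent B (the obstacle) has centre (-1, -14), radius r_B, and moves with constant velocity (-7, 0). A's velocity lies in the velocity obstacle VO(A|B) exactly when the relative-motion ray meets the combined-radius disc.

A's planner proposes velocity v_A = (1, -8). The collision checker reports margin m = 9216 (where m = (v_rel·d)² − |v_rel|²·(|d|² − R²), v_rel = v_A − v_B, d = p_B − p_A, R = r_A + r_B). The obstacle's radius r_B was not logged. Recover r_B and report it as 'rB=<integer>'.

m = 9216
d = (8, -20);  v_rel = (8, -8),  |v_rel|² = 128
v_rel×d = (8)·(-20) − (-8)·(8) = -96
since m = R²·128 − (-96)²:  R² = (9216 + 9216) / 128 = 144
R = √144 = 12  ⇒  r_B = 12 − 4 = 8

rB=8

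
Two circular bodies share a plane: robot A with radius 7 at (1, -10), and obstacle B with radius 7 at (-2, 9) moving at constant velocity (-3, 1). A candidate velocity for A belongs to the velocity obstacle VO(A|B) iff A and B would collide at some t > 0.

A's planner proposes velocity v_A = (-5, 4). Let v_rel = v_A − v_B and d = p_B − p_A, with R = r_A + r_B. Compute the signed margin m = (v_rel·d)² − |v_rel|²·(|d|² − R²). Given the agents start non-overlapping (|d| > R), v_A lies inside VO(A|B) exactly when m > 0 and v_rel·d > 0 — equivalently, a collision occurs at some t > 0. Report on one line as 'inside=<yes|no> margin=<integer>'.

d = (-3, 19),  |d|² = 370;  R = 7+7 = 14,  c = 370−14² = 174
v_rel = (-2, 3),  |v_rel|² = 13;  v_rel·d = (-2)·(-3) + (3)·(19) = 63
13·t² − 126·t + 174 = 0  ⇒  m = 63² − 13·174 = 1707
m = 1707 > 0,  v_rel·d = 63 > 0  ⇒  inside

inside=yes margin=1707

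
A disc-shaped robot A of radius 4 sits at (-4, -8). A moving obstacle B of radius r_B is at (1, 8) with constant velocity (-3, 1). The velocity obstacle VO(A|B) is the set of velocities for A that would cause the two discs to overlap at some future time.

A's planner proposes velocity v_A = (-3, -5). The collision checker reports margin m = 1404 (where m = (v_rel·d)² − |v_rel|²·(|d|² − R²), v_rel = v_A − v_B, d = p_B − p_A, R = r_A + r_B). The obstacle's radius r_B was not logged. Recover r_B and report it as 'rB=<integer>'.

m = 1404
d = (5, 16);  v_rel = (0, -6),  |v_rel|² = 36
v_rel×d = (0)·(16) − (-6)·(5) = 30
since m = R²·36 − 30²:  R² = (900 + 1404) / 36 = 64
R = √64 = 8  ⇒  r_B = 8 − 4 = 4

rB=4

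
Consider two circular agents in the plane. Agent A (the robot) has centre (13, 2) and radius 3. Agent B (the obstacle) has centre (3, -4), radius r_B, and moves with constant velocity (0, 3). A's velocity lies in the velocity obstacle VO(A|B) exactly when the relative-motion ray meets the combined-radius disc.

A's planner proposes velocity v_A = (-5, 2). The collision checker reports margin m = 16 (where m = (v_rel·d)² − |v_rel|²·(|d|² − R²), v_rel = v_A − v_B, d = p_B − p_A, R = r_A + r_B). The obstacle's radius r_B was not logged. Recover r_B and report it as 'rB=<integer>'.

m = 16
d = (-10, -6);  v_rel = (-5, -1),  |v_rel|² = 26
v_rel×d = (-5)·(-6) − (-1)·(-10) = 20
since m = R²·26 − 20²:  R² = (400 + 16) / 26 = 16
R = √16 = 4  ⇒  r_B = 4 − 3 = 1

rB=1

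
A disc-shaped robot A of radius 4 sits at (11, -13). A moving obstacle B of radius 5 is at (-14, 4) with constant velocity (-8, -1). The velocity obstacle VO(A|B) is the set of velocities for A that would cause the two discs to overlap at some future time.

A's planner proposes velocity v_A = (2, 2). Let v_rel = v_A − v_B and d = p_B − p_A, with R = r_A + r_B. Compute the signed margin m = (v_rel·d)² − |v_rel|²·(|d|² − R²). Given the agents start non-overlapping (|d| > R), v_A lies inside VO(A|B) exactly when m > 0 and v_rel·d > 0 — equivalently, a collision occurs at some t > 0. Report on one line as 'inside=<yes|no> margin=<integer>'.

d = (-25, 17),  |d|² = 914;  R = 4+5 = 9,  c = 914−9² = 833
v_rel = (10, 3),  |v_rel|² = 109;  v_rel·d = (10)·(-25) + (3)·(17) = -199
109·t² + 398·t + 833 = 0  ⇒  m = (-199)² − 109·833 = -51196
m = -51196 < 0,  v_rel·d = -199 < 0  ⇒  outside

inside=no margin=-51196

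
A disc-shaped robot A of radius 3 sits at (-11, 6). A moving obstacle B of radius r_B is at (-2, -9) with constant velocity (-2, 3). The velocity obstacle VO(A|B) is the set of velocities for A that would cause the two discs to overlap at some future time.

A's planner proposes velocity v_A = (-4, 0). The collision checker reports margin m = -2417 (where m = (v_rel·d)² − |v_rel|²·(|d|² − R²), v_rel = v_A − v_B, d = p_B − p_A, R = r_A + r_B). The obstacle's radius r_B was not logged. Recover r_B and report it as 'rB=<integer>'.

m = -2417
d = (9, -15);  v_rel = (-2, -3),  |v_rel|² = 13
v_rel×d = (-2)·(-15) − (-3)·(9) = 57
since m = R²·13 − 57²:  R² = (3249 + -2417) / 13 = 64
R = √64 = 8  ⇒  r_B = 8 − 3 = 5

rB=5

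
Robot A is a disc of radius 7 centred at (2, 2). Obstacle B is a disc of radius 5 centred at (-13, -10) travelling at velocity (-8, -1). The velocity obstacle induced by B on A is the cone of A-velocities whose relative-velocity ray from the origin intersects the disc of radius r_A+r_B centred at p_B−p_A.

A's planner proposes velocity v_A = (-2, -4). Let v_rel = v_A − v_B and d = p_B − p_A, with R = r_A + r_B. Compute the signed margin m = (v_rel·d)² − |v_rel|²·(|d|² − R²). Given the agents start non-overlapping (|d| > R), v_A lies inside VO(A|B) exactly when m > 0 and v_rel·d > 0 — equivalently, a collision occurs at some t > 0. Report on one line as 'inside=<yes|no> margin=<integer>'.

d = (-15, -12),  |d|² = 369;  R = 7+5 = 12,  c = 369−12² = 225
v_rel = (6, -3),  |v_rel|² = 45;  v_rel·d = (6)·(-15) + (-3)·(-12) = -54
45·t² + 108·t + 225 = 0  ⇒  m = (-54)² − 45·225 = -7209
m = -7209 < 0,  v_rel·d = -54 < 0  ⇒  outside

inside=no margin=-7209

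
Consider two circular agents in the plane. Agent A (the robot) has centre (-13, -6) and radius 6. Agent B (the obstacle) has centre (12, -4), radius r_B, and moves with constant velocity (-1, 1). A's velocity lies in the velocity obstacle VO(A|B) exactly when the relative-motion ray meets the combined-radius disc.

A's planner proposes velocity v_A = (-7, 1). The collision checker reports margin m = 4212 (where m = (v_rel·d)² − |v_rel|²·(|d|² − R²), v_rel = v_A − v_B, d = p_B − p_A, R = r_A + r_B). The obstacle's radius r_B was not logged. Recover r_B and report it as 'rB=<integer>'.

m = 4212
d = (25, 2);  v_rel = (-6, 0),  |v_rel|² = 36
v_rel×d = (-6)·(2) − (0)·(25) = -12
since m = R²·36 − (-12)²:  R² = (144 + 4212) / 36 = 121
R = √121 = 11  ⇒  r_B = 11 − 6 = 5

rB=5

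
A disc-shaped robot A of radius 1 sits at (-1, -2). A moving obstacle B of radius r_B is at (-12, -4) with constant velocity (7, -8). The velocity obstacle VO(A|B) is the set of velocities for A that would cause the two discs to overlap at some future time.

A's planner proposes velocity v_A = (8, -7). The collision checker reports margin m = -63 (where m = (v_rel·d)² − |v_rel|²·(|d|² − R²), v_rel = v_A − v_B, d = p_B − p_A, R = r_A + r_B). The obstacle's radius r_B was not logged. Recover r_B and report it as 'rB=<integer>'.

m = -63
d = (-11, -2);  v_rel = (1, 1),  |v_rel|² = 2
v_rel×d = (1)·(-2) − (1)·(-11) = 9
since m = R²·2 − 9²:  R² = (81 + -63) / 2 = 9
R = √9 = 3  ⇒  r_B = 3 − 1 = 2

rB=2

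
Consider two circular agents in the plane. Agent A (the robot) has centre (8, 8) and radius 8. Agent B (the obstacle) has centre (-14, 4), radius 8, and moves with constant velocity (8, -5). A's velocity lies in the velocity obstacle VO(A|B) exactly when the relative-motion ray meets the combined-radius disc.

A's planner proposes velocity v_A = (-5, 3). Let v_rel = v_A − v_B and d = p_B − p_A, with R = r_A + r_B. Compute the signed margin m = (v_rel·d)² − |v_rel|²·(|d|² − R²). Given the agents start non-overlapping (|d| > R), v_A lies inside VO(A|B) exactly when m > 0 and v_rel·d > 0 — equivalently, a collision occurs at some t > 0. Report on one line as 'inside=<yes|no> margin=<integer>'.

d = (-22, -4),  |d|² = 500;  R = 8+8 = 16,  c = 500−16² = 244
v_rel = (-13, 8),  |v_rel|² = 233;  v_rel·d = (-13)·(-22) + (8)·(-4) = 254
233·t² − 508·t + 244 = 0  ⇒  m = 254² − 233·244 = 7664
m = 7664 > 0,  v_rel·d = 254 > 0  ⇒  inside

inside=yes margin=7664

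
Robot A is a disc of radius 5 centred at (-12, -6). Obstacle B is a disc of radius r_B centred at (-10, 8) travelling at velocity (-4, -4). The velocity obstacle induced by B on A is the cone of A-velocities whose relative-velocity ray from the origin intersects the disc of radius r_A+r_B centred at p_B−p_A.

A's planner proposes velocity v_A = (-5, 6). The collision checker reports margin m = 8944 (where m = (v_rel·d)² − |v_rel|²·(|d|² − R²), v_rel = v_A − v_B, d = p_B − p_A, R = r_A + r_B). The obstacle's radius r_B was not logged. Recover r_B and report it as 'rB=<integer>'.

m = 8944
d = (2, 14);  v_rel = (-1, 10),  |v_rel|² = 101
v_rel×d = (-1)·(14) − (10)·(2) = -34
since m = R²·101 − (-34)²:  R² = (1156 + 8944) / 101 = 100
R = √100 = 10  ⇒  r_B = 10 − 5 = 5

rB=5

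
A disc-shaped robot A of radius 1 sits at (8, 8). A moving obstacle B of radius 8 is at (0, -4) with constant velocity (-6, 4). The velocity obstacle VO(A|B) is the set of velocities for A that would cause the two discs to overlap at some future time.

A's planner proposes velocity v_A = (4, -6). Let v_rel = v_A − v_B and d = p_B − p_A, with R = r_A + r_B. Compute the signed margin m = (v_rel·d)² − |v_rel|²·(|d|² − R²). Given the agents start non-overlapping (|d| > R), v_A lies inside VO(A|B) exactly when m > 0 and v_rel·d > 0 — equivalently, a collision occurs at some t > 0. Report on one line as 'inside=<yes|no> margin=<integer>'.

d = (-8, -12),  |d|² = 208;  R = 1+8 = 9,  c = 208−9² = 127
v_rel = (10, -10),  |v_rel|² = 200;  v_rel·d = (10)·(-8) + (-10)·(-12) = 40
200·t² − 80·t + 127 = 0  ⇒  m = 40² − 200·127 = -23800
m = -23800 < 0,  v_rel·d = 40 > 0  ⇒  outside

inside=no margin=-23800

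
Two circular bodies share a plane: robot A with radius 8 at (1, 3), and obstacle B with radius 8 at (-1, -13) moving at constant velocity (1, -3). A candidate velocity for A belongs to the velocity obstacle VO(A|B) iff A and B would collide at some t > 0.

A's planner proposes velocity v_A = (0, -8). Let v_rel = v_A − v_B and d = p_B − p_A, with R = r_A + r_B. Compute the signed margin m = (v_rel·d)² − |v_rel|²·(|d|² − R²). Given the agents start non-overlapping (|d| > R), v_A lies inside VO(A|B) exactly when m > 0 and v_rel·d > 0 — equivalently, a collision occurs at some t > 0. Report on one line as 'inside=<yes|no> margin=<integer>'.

d = (-2, -16),  |d|² = 260;  R = 8+8 = 16,  c = 260−16² = 4
v_rel = (-1, -5),  |v_rel|² = 26;  v_rel·d = (-1)·(-2) + (-5)·(-16) = 82
26·t² − 164·t + 4 = 0  ⇒  m = 82² − 26·4 = 6620
m = 6620 > 0,  v_rel·d = 82 > 0  ⇒  inside

inside=yes margin=6620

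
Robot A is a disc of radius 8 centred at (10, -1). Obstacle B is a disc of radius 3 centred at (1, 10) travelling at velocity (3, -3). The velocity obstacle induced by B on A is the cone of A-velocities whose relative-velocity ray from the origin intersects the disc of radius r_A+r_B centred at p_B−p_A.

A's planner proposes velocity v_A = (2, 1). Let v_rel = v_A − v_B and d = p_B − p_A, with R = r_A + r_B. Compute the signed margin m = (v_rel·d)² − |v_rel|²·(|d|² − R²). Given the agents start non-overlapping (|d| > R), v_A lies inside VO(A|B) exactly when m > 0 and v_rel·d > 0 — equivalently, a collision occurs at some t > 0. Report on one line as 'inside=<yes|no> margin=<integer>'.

d = (-9, 11),  |d|² = 202;  R = 8+3 = 11,  c = 202−11² = 81
v_rel = (-1, 4),  |v_rel|² = 17;  v_rel·d = (-1)·(-9) + (4)·(11) = 53
17·t² − 106·t + 81 = 0  ⇒  m = 53² − 17·81 = 1432
m = 1432 > 0,  v_rel·d = 53 > 0  ⇒  inside

inside=yes margin=1432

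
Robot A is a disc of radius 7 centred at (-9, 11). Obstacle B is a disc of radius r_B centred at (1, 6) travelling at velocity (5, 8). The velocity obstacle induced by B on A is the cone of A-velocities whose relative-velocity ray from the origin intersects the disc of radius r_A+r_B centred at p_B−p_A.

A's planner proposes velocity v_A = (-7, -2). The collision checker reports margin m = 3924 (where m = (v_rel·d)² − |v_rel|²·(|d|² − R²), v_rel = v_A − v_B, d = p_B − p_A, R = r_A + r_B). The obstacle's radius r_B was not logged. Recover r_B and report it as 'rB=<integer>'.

m = 3924
d = (10, -5);  v_rel = (-12, -10),  |v_rel|² = 244
v_rel×d = (-12)·(-5) − (-10)·(10) = 160
since m = R²·244 − 160²:  R² = (25600 + 3924) / 244 = 121
R = √121 = 11  ⇒  r_B = 11 − 7 = 4

rB=4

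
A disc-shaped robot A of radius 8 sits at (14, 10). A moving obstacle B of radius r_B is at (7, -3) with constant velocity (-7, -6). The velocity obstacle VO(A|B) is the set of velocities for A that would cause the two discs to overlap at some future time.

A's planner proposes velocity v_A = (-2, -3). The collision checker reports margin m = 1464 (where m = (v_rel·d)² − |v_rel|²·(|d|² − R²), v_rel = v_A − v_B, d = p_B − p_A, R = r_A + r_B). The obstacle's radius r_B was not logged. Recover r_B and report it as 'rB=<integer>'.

m = 1464
d = (-7, -13);  v_rel = (5, 3),  |v_rel|² = 34
v_rel×d = (5)·(-13) − (3)·(-7) = -44
since m = R²·34 − (-44)²:  R² = (1936 + 1464) / 34 = 100
R = √100 = 10  ⇒  r_B = 10 − 8 = 2

rB=2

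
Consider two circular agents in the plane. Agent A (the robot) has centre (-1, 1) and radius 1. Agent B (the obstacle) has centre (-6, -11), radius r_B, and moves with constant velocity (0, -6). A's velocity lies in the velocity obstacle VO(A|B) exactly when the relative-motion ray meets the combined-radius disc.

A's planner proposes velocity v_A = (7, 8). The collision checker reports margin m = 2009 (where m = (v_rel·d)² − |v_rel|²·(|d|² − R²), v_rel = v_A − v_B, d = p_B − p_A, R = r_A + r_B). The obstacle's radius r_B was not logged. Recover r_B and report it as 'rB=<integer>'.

m = 2009
d = (-5, -12);  v_rel = (7, 14),  |v_rel|² = 245
v_rel×d = (7)·(-12) − (14)·(-5) = -14
since m = R²·245 − (-14)²:  R² = (196 + 2009) / 245 = 9
R = √9 = 3  ⇒  r_B = 3 − 1 = 2

rB=2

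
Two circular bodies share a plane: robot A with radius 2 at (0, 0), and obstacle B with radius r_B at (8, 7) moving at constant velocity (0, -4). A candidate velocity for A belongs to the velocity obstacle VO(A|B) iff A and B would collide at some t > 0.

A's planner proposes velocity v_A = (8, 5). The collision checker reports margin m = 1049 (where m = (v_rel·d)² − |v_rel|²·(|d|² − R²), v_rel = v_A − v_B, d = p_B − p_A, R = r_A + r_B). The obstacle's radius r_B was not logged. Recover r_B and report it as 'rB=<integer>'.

m = 1049
d = (8, 7);  v_rel = (8, 9),  |v_rel|² = 145
v_rel×d = (8)·(7) − (9)·(8) = -16
since m = R²·145 − (-16)²:  R² = (256 + 1049) / 145 = 9
R = √9 = 3  ⇒  r_B = 3 − 2 = 1

rB=1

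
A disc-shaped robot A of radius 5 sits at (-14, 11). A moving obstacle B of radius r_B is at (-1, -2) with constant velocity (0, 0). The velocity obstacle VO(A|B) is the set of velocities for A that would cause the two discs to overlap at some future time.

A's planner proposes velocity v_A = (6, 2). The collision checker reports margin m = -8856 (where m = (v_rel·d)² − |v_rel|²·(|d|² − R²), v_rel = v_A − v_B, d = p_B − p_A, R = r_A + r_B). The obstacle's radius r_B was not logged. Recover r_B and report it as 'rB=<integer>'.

m = -8856
d = (13, -13);  v_rel = (6, 2),  |v_rel|² = 40
v_rel×d = (6)·(-13) − (2)·(13) = -104
since m = R²·40 − (-104)²:  R² = (10816 + -8856) / 40 = 49
R = √49 = 7  ⇒  r_B = 7 − 5 = 2

rB=2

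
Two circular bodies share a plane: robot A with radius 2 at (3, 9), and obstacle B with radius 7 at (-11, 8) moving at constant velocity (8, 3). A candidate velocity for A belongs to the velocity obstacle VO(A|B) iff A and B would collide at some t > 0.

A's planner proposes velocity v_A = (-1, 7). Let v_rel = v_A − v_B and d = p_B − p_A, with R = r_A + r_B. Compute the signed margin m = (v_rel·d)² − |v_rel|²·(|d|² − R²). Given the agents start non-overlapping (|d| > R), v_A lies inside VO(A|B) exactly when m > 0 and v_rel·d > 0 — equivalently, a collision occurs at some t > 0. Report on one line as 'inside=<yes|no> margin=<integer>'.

d = (-14, -1),  |d|² = 197;  R = 2+7 = 9,  c = 197−9² = 116
v_rel = (-9, 4),  |v_rel|² = 97;  v_rel·d = (-9)·(-14) + (4)·(-1) = 122
97·t² − 244·t + 116 = 0  ⇒  m = 122² − 97·116 = 3632
m = 3632 > 0,  v_rel·d = 122 > 0  ⇒  inside

inside=yes margin=3632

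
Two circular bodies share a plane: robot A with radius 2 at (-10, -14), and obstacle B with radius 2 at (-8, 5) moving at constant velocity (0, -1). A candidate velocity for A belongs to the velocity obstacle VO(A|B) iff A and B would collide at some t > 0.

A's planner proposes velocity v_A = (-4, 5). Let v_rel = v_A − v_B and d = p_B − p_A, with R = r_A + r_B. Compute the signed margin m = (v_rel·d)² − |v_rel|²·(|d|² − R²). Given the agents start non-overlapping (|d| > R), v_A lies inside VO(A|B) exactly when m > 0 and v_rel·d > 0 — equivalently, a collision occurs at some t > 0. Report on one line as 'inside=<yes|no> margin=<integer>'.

d = (2, 19),  |d|² = 365;  R = 2+2 = 4,  c = 365−4² = 349
v_rel = (-4, 6),  |v_rel|² = 52;  v_rel·d = (-4)·(2) + (6)·(19) = 106
52·t² − 212·t + 349 = 0  ⇒  m = 106² − 52·349 = -6912
m = -6912 < 0,  v_rel·d = 106 > 0  ⇒  outside

inside=no margin=-6912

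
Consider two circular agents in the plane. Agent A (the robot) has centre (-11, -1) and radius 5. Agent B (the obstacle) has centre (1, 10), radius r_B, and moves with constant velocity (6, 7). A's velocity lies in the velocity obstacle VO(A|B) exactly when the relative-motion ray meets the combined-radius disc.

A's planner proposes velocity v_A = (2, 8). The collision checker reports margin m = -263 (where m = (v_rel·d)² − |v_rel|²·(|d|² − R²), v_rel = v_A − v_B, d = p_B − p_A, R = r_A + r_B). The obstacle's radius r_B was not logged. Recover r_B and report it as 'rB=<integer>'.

m = -263
d = (12, 11);  v_rel = (-4, 1),  |v_rel|² = 17
v_rel×d = (-4)·(11) − (1)·(12) = -56
since m = R²·17 − (-56)²:  R² = (3136 + -263) / 17 = 169
R = √169 = 13  ⇒  r_B = 13 − 5 = 8

rB=8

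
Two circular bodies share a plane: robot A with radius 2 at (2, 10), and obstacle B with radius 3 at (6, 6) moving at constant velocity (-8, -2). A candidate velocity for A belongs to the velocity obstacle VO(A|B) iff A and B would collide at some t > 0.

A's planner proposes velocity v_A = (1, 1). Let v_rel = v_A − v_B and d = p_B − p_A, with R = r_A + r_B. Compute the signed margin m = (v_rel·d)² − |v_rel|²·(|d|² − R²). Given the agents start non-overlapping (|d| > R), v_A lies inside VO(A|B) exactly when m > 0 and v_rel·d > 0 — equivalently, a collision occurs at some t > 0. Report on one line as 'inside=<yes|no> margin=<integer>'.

d = (4, -4),  |d|² = 32;  R = 2+3 = 5,  c = 32−5² = 7
v_rel = (9, 3),  |v_rel|² = 90;  v_rel·d = (9)·(4) + (3)·(-4) = 24
90·t² − 48·t + 7 = 0  ⇒  m = 24² − 90·7 = -54
m = -54 < 0,  v_rel·d = 24 > 0  ⇒  outside

inside=no margin=-54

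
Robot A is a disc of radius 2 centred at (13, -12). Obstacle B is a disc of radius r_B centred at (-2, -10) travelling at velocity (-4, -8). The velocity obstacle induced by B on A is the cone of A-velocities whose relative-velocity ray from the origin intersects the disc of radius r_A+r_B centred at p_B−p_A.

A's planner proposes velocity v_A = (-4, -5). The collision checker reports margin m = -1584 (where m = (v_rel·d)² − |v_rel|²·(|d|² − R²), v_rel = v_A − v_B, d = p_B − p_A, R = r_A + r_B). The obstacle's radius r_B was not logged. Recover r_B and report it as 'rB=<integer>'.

m = -1584
d = (-15, 2);  v_rel = (0, 3),  |v_rel|² = 9
v_rel×d = (0)·(2) − (3)·(-15) = 45
since m = R²·9 − 45²:  R² = (2025 + -1584) / 9 = 49
R = √49 = 7  ⇒  r_B = 7 − 2 = 5

rB=5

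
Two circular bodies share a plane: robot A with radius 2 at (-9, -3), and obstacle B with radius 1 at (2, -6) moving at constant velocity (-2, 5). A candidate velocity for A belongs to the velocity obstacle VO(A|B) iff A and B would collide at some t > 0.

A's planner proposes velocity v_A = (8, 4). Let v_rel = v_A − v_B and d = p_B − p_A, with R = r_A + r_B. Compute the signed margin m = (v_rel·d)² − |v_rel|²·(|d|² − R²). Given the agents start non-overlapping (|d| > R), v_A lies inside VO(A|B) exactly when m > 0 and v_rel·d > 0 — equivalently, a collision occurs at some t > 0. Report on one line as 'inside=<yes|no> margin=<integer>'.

d = (11, -3),  |d|² = 130;  R = 2+1 = 3,  c = 130−3² = 121
v_rel = (10, -1),  |v_rel|² = 101;  v_rel·d = (10)·(11) + (-1)·(-3) = 113
101·t² − 226·t + 121 = 0  ⇒  m = 113² − 101·121 = 548
m = 548 > 0,  v_rel·d = 113 > 0  ⇒  inside

inside=yes margin=548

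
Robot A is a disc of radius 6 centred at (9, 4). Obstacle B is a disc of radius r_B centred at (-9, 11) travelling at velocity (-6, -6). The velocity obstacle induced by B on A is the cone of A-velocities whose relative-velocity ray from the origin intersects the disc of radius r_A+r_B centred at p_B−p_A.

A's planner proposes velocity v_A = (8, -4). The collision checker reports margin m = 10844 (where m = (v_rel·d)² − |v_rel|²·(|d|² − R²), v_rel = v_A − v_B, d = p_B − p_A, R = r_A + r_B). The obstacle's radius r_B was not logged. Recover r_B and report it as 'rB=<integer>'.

m = 10844
d = (-18, 7);  v_rel = (14, 2),  |v_rel|² = 200
v_rel×d = (14)·(7) − (2)·(-18) = 134
since m = R²·200 − 134²:  R² = (17956 + 10844) / 200 = 144
R = √144 = 12  ⇒  r_B = 12 − 6 = 6

rB=6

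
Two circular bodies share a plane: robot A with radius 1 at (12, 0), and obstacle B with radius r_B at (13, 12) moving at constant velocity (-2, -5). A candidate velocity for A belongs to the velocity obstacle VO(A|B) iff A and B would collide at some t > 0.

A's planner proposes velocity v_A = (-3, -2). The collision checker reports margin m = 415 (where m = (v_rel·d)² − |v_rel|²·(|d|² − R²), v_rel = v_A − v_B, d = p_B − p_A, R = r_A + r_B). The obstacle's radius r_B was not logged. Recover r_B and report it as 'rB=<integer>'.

m = 415
d = (1, 12);  v_rel = (-1, 3),  |v_rel|² = 10
v_rel×d = (-1)·(12) − (3)·(1) = -15
since m = R²·10 − (-15)²:  R² = (225 + 415) / 10 = 64
R = √64 = 8  ⇒  r_B = 8 − 1 = 7

rB=7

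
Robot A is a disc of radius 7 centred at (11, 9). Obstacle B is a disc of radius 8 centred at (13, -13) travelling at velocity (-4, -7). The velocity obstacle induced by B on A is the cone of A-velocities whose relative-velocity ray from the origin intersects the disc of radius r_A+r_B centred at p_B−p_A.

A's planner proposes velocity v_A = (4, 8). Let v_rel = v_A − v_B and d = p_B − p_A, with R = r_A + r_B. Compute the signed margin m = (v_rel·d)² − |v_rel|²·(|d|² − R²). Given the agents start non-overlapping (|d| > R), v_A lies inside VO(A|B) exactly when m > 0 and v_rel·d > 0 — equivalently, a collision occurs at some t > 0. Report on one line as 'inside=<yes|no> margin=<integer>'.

d = (2, -22),  |d|² = 488;  R = 7+8 = 15,  c = 488−15² = 263
v_rel = (8, 15),  |v_rel|² = 289;  v_rel·d = (8)·(2) + (15)·(-22) = -314
289·t² + 628·t + 263 = 0  ⇒  m = (-314)² − 289·263 = 22589
m = 22589 > 0,  v_rel·d = -314 < 0  ⇒  outside

inside=no margin=22589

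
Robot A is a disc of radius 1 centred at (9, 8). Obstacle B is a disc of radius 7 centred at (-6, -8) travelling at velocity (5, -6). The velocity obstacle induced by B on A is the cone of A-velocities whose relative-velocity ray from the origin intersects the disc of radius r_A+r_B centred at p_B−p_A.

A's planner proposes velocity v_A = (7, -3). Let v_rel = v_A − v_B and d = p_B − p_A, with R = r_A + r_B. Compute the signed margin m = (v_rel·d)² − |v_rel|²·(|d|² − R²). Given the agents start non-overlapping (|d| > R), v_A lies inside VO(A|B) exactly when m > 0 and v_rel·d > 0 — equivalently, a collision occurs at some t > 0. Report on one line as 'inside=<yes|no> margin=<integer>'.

d = (-15, -16),  |d|² = 481;  R = 1+7 = 8,  c = 481−8² = 417
v_rel = (2, 3),  |v_rel|² = 13;  v_rel·d = (2)·(-15) + (3)·(-16) = -78
13·t² + 156·t + 417 = 0  ⇒  m = (-78)² − 13·417 = 663
m = 663 > 0,  v_rel·d = -78 < 0  ⇒  outside

inside=no margin=663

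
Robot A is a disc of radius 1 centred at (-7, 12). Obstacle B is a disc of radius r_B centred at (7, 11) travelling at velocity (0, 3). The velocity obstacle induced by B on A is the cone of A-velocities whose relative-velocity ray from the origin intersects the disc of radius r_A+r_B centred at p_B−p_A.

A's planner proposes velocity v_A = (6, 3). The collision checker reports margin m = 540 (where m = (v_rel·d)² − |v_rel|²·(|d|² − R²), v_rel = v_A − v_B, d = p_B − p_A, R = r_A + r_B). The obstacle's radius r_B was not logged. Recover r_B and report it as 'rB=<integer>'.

m = 540
d = (14, -1);  v_rel = (6, 0),  |v_rel|² = 36
v_rel×d = (6)·(-1) − (0)·(14) = -6
since m = R²·36 − (-6)²:  R² = (36 + 540) / 36 = 16
R = √16 = 4  ⇒  r_B = 4 − 1 = 3

rB=3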